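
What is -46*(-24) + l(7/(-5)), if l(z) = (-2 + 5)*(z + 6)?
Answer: 5589/5 ≈ 1117.8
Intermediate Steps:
l(z) = 18 + 3*z (l(z) = 3*(6 + z) = 18 + 3*z)
-46*(-24) + l(7/(-5)) = -46*(-24) + (18 + 3*(7/(-5))) = 1104 + (18 + 3*(7*(-⅕))) = 1104 + (18 + 3*(-7/5)) = 1104 + (18 - 21/5) = 1104 + 69/5 = 5589/5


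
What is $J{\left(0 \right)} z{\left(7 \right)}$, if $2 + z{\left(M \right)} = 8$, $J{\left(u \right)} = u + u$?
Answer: $0$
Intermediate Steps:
$J{\left(u \right)} = 2 u$
$z{\left(M \right)} = 6$ ($z{\left(M \right)} = -2 + 8 = 6$)
$J{\left(0 \right)} z{\left(7 \right)} = 2 \cdot 0 \cdot 6 = 0 \cdot 6 = 0$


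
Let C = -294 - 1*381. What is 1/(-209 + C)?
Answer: -1/884 ≈ -0.0011312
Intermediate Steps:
C = -675 (C = -294 - 381 = -675)
1/(-209 + C) = 1/(-209 - 675) = 1/(-884) = -1/884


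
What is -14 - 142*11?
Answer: -1576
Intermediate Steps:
-14 - 142*11 = -14 - 1562 = -1576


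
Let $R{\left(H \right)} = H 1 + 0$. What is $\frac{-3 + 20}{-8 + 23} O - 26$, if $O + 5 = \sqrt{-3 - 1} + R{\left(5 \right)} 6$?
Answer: $\frac{7}{3} + \frac{34 i}{15} \approx 2.3333 + 2.2667 i$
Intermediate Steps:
$R{\left(H \right)} = H$ ($R{\left(H \right)} = H + 0 = H$)
$O = 25 + 2 i$ ($O = -5 + \left(\sqrt{-3 - 1} + 5 \cdot 6\right) = -5 + \left(\sqrt{-4} + 30\right) = -5 + \left(2 i + 30\right) = -5 + \left(30 + 2 i\right) = 25 + 2 i \approx 25.0 + 2.0 i$)
$\frac{-3 + 20}{-8 + 23} O - 26 = \frac{-3 + 20}{-8 + 23} \left(25 + 2 i\right) - 26 = \frac{17}{15} \left(25 + 2 i\right) - 26 = 17 \cdot \frac{1}{15} \left(25 + 2 i\right) - 26 = \frac{17 \left(25 + 2 i\right)}{15} - 26 = \left(\frac{85}{3} + \frac{34 i}{15}\right) - 26 = \frac{7}{3} + \frac{34 i}{15}$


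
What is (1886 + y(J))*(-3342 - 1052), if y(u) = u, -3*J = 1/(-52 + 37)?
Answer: -372923174/45 ≈ -8.2872e+6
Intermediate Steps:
J = 1/45 (J = -1/(3*(-52 + 37)) = -⅓/(-15) = -⅓*(-1/15) = 1/45 ≈ 0.022222)
(1886 + y(J))*(-3342 - 1052) = (1886 + 1/45)*(-3342 - 1052) = (84871/45)*(-4394) = -372923174/45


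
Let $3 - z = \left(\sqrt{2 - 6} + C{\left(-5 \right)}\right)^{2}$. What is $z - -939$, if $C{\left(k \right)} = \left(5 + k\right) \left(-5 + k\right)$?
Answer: $946$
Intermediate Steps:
$C{\left(k \right)} = \left(-5 + k\right) \left(5 + k\right)$
$z = 7$ ($z = 3 - \left(\sqrt{2 - 6} - \left(25 - \left(-5\right)^{2}\right)\right)^{2} = 3 - \left(\sqrt{-4} + \left(-25 + 25\right)\right)^{2} = 3 - \left(2 i + 0\right)^{2} = 3 - \left(2 i\right)^{2} = 3 - -4 = 3 + 4 = 7$)
$z - -939 = 7 - -939 = 7 + 939 = 946$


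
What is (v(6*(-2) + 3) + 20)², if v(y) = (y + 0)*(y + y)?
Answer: 33124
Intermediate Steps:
v(y) = 2*y² (v(y) = y*(2*y) = 2*y²)
(v(6*(-2) + 3) + 20)² = (2*(6*(-2) + 3)² + 20)² = (2*(-12 + 3)² + 20)² = (2*(-9)² + 20)² = (2*81 + 20)² = (162 + 20)² = 182² = 33124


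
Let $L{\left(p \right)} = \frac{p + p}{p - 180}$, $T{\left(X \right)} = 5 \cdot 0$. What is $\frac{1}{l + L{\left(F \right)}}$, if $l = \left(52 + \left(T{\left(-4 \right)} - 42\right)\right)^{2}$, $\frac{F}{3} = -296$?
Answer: $\frac{89}{9048} \approx 0.0098364$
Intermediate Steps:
$F = -888$ ($F = 3 \left(-296\right) = -888$)
$T{\left(X \right)} = 0$
$L{\left(p \right)} = \frac{2 p}{-180 + p}$
$l = 100$ ($l = \left(52 + \left(0 - 42\right)\right)^{2} = \left(52 - 42\right)^{2} = 10^{2} = 100$)
$\frac{1}{l + L{\left(F \right)}} = \frac{1}{100 + 2 \left(-888\right) \frac{1}{-180 - 888}} = \frac{1}{100 + 2 \left(-888\right) \frac{1}{-1068}} = \frac{1}{100 + 2 \left(-888\right) \left(- \frac{1}{1068}\right)} = \frac{1}{100 + \frac{148}{89}} = \frac{1}{\frac{9048}{89}} = \frac{89}{9048}$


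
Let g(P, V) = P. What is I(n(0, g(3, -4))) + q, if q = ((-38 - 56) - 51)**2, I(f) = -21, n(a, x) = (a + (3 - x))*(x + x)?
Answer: 21004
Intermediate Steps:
n(a, x) = 2*x*(3 + a - x) (n(a, x) = (3 + a - x)*(2*x) = 2*x*(3 + a - x))
q = 21025 (q = (-94 - 51)**2 = (-145)**2 = 21025)
I(n(0, g(3, -4))) + q = -21 + 21025 = 21004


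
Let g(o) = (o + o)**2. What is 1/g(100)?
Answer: 1/40000 ≈ 2.5000e-5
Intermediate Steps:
g(o) = 4*o**2 (g(o) = (2*o)**2 = 4*o**2)
1/g(100) = 1/(4*100**2) = 1/(4*10000) = 1/40000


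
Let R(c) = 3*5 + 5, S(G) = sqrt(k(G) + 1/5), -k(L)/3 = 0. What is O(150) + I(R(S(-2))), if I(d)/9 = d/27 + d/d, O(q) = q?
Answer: 497/3 ≈ 165.67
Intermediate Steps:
k(L) = 0 (k(L) = -3*0 = 0)
S(G) = sqrt(5)/5 (S(G) = sqrt(0 + 1/5) = sqrt(1/5) = sqrt(5)/5)
R(c) = 20 (R(c) = 15 + 5 = 20)
I(d) = 9 + d/3 (I(d) = 9*(d/27 + d/d) = 9*(d*(1/27) + 1) = 9*(d/27 + 1) = 9*(1 + d/27) = 9 + d/3)
O(150) + I(R(S(-2))) = 150 + (9 + (1/3)*20) = 150 + (9 + 20/3) = 150 + 47/3 = 497/3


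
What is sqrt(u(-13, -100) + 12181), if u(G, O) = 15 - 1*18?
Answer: sqrt(12178) ≈ 110.35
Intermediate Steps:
u(G, O) = -3 (u(G, O) = 15 - 18 = -3)
sqrt(u(-13, -100) + 12181) = sqrt(-3 + 12181) = sqrt(12178)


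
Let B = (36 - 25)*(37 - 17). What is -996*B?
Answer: -219120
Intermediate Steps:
B = 220 (B = 11*20 = 220)
-996*B = -996*220 = -1*219120 = -219120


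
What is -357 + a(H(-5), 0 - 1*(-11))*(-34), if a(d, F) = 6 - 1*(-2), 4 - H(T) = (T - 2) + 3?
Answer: -629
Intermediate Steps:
H(T) = 3 - T (H(T) = 4 - ((T - 2) + 3) = 4 - ((-2 + T) + 3) = 4 - (1 + T) = 4 + (-1 - T) = 3 - T)
a(d, F) = 8 (a(d, F) = 6 + 2 = 8)
-357 + a(H(-5), 0 - 1*(-11))*(-34) = -357 + 8*(-34) = -357 - 272 = -629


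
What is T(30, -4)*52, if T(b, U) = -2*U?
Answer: 416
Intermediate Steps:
T(30, -4)*52 = -2*(-4)*52 = 8*52 = 416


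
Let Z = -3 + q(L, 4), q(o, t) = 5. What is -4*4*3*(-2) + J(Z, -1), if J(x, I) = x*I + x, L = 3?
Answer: 96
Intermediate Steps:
Z = 2 (Z = -3 + 5 = 2)
J(x, I) = x + I*x (J(x, I) = I*x + x = x + I*x)
-4*4*3*(-2) + J(Z, -1) = -4*4*3*(-2) + 2*(1 - 1) = -48*(-2) + 2*0 = -4*(-24) + 0 = 96 + 0 = 96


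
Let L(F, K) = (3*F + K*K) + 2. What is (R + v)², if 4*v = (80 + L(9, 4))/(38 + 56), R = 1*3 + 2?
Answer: 4020025/141376 ≈ 28.435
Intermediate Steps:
L(F, K) = 2 + K² + 3*F (L(F, K) = (3*F + K²) + 2 = (K² + 3*F) + 2 = 2 + K² + 3*F)
R = 5 (R = 3 + 2 = 5)
v = 125/376 (v = ((80 + (2 + 4² + 3*9))/(38 + 56))/4 = ((80 + (2 + 16 + 27))/94)/4 = ((80 + 45)*(1/94))/4 = (125*(1/94))/4 = (¼)*(125/94) = 125/376 ≈ 0.33245)
(R + v)² = (5 + 125/376)² = (2005/376)² = 4020025/141376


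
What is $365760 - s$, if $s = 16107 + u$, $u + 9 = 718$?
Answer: $348944$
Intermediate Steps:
$u = 709$ ($u = -9 + 718 = 709$)
$s = 16816$ ($s = 16107 + 709 = 16816$)
$365760 - s = 365760 - 16816 = 348944$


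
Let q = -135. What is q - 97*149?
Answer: -14588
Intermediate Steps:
q - 97*149 = -135 - 97*149 = -135 - 14453 = -14588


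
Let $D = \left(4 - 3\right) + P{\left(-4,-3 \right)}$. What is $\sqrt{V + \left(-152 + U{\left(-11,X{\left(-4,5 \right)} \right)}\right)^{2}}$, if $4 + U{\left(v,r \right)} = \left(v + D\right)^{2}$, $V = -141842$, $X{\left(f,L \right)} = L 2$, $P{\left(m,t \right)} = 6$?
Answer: $i \sqrt{122242} \approx 349.63 i$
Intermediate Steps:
$D = 7$ ($D = \left(4 - 3\right) + 6 = 1 + 6 = 7$)
$X{\left(f,L \right)} = 2 L$
$U{\left(v,r \right)} = -4 + \left(7 + v\right)^{2}$ ($U{\left(v,r \right)} = -4 + \left(v + 7\right)^{2} = -4 + \left(7 + v\right)^{2}$)
$\sqrt{V + \left(-152 + U{\left(-11,X{\left(-4,5 \right)} \right)}\right)^{2}} = \sqrt{-141842 + \left(-152 - \left(4 - \left(7 - 11\right)^{2}\right)\right)^{2}} = \sqrt{-141842 + \left(-152 - \left(4 - \left(-4\right)^{2}\right)\right)^{2}} = \sqrt{-141842 + \left(-152 + \left(-4 + 16\right)\right)^{2}} = \sqrt{-141842 + \left(-152 + 12\right)^{2}} = \sqrt{-141842 + \left(-140\right)^{2}} = \sqrt{-141842 + 19600} = \sqrt{-122242} = i \sqrt{122242}$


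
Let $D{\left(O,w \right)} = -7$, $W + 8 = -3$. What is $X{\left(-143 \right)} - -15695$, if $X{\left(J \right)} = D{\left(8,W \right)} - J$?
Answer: $15831$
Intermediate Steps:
$W = -11$ ($W = -8 - 3 = -11$)
$X{\left(J \right)} = -7 - J$
$X{\left(-143 \right)} - -15695 = \left(-7 - -143\right) - -15695 = \left(-7 + 143\right) + 15695 = 136 + 15695 = 15831$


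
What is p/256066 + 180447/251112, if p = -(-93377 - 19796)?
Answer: 12437573313/10716874232 ≈ 1.1606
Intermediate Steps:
p = 113173 (p = -1*(-113173) = 113173)
p/256066 + 180447/251112 = 113173/256066 + 180447/251112 = 113173*(1/256066) + 180447*(1/251112) = 113173/256066 + 60149/83704 = 12437573313/10716874232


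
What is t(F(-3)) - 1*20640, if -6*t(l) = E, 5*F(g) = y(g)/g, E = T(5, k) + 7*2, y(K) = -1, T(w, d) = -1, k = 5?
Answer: -123853/6 ≈ -20642.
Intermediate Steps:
E = 13 (E = -1 + 7*2 = -1 + 14 = 13)
F(g) = -1/(5*g) (F(g) = (-1/g)/5 = -1/(5*g))
t(l) = -13/6 (t(l) = -⅙*13 = -13/6)
t(F(-3)) - 1*20640 = -13/6 - 1*20640 = -13/6 - 20640 = -123853/6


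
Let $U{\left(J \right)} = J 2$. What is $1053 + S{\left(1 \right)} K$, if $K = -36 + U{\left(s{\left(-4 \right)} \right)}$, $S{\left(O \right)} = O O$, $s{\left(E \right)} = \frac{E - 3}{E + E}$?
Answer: $\frac{4075}{4} \approx 1018.8$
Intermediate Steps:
$s{\left(E \right)} = \frac{-3 + E}{2 E}$
$S{\left(O \right)} = O^{2}$
$U{\left(J \right)} = 2 J$
$K = - \frac{137}{4}$ ($K = -36 + 2 \frac{-3 - 4}{2 \left(-4\right)} = -36 + 2 \cdot \frac{1}{2} \left(- \frac{1}{4}\right) \left(-7\right) = -36 + 2 \cdot \frac{7}{8} = -36 + \frac{7}{4} = - \frac{137}{4} \approx -34.25$)
$1053 + S{\left(1 \right)} K = 1053 + 1^{2} \left(- \frac{137}{4}\right) = 1053 + 1 \left(- \frac{137}{4}\right) = 1053 - \frac{137}{4} = \frac{4075}{4}$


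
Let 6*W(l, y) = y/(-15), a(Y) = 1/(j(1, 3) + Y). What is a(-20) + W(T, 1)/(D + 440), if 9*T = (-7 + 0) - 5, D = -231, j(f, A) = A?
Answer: -18827/319770 ≈ -0.058877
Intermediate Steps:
a(Y) = 1/(3 + Y)
T = -4/3 (T = ((-7 + 0) - 5)/9 = (-7 - 5)/9 = (⅑)*(-12) = -4/3 ≈ -1.3333)
W(l, y) = -y/90 (W(l, y) = (y/(-15))/6 = (y*(-1/15))/6 = (-y/15)/6 = -y/90)
a(-20) + W(T, 1)/(D + 440) = 1/(3 - 20) + (-1/90*1)/(-231 + 440) = 1/(-17) - 1/90/209 = -1/17 + (1/209)*(-1/90) = -1/17 - 1/18810 = -18827/319770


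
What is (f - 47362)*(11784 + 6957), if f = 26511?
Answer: -390768591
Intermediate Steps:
(f - 47362)*(11784 + 6957) = (26511 - 47362)*(11784 + 6957) = -20851*18741 = -390768591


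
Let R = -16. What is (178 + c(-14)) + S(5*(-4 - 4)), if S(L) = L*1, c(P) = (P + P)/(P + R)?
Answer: 2084/15 ≈ 138.93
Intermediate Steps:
c(P) = 2*P/(-16 + P) (c(P) = (P + P)/(P - 16) = (2*P)/(-16 + P) = 2*P/(-16 + P))
S(L) = L
(178 + c(-14)) + S(5*(-4 - 4)) = (178 + 2*(-14)/(-16 - 14)) + 5*(-4 - 4) = (178 + 2*(-14)/(-30)) + 5*(-8) = (178 + 2*(-14)*(-1/30)) - 40 = (178 + 14/15) - 40 = 2684/15 - 40 = 2084/15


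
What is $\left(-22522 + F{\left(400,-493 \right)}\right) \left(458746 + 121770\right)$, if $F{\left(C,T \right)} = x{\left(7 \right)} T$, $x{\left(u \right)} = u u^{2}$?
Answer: $-111239056436$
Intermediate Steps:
$x{\left(u \right)} = u^{3}$
$F{\left(C,T \right)} = 343 T$ ($F{\left(C,T \right)} = 7^{3} T = 343 T$)
$\left(-22522 + F{\left(400,-493 \right)}\right) \left(458746 + 121770\right) = \left(-22522 + 343 \left(-493\right)\right) \left(458746 + 121770\right) = \left(-22522 - 169099\right) 580516 = \left(-191621\right) 580516 = -111239056436$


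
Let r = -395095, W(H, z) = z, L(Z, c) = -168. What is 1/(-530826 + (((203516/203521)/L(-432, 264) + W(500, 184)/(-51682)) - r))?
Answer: -220885818762/29981055167554405 ≈ -7.3675e-6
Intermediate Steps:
1/(-530826 + (((203516/203521)/L(-432, 264) + W(500, 184)/(-51682)) - r)) = 1/(-530826 + (((203516/203521)/(-168) + 184/(-51682)) - 1*(-395095))) = 1/(-530826 + (((203516*(1/203521))*(-1/168) + 184*(-1/51682)) + 395095)) = 1/(-530826 + (((203516/203521)*(-1/168) - 92/25841) + 395095)) = 1/(-530826 + ((-50879/8547882 - 92/25841) + 395095)) = 1/(-530826 + (-2101169383/220885818762 + 395095)) = 1/(-530826 + 87270880462603007/220885818762) = 1/(-29981055167554405/220885818762) = -220885818762/29981055167554405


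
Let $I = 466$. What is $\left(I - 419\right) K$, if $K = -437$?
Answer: $-20539$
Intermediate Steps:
$\left(I - 419\right) K = \left(466 - 419\right) \left(-437\right) = 47 \left(-437\right) = -20539$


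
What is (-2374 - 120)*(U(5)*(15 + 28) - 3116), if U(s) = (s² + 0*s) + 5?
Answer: 4554044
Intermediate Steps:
U(s) = 5 + s² (U(s) = (s² + 0) + 5 = s² + 5 = 5 + s²)
(-2374 - 120)*(U(5)*(15 + 28) - 3116) = (-2374 - 120)*((5 + 5²)*(15 + 28) - 3116) = -2494*((5 + 25)*43 - 3116) = -2494*(30*43 - 3116) = -2494*(1290 - 3116) = -2494*(-1826) = 4554044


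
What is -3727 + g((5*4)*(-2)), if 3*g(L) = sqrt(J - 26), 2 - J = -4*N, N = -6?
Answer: -3727 + 4*I*sqrt(3)/3 ≈ -3727.0 + 2.3094*I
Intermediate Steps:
J = -22 (J = 2 - (-4)*(-6) = 2 - 1*24 = 2 - 24 = -22)
g(L) = 4*I*sqrt(3)/3 (g(L) = sqrt(-22 - 26)/3 = sqrt(-48)/3 = (4*I*sqrt(3))/3 = 4*I*sqrt(3)/3)
-3727 + g((5*4)*(-2)) = -3727 + 4*I*sqrt(3)/3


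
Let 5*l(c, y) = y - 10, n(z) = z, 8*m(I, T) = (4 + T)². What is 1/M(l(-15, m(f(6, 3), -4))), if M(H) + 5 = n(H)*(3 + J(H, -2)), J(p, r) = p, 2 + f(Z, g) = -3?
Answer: -⅐ ≈ -0.14286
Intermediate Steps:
f(Z, g) = -5 (f(Z, g) = -2 - 3 = -5)
m(I, T) = (4 + T)²/8
l(c, y) = -2 + y/5 (l(c, y) = (y - 10)/5 = (-10 + y)/5 = -2 + y/5)
M(H) = -5 + H*(3 + H)
1/M(l(-15, m(f(6, 3), -4))) = 1/(-5 + (-2 + ((4 - 4)²/8)/5)² + 3*(-2 + ((4 - 4)²/8)/5)) = 1/(-5 + (-2 + ((⅛)*0²)/5)² + 3*(-2 + ((⅛)*0²)/5)) = 1/(-5 + (-2 + ((⅛)*0)/5)² + 3*(-2 + ((⅛)*0)/5)) = 1/(-5 + (-2 + (⅕)*0)² + 3*(-2 + (⅕)*0)) = 1/(-5 + (-2 + 0)² + 3*(-2 + 0)) = 1/(-5 + (-2)² + 3*(-2)) = 1/(-5 + 4 - 6) = 1/(-7) = -⅐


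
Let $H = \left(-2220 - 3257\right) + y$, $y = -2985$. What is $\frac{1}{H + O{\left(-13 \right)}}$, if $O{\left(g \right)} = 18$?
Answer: $- \frac{1}{8444} \approx -0.00011843$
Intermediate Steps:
$H = -8462$ ($H = \left(-2220 - 3257\right) - 2985 = -5477 - 2985 = -8462$)
$\frac{1}{H + O{\left(-13 \right)}} = \frac{1}{-8462 + 18} = \frac{1}{-8444} = - \frac{1}{8444}$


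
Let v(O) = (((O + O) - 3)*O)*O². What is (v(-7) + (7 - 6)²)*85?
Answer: 495720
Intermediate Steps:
v(O) = O³*(-3 + 2*O) (v(O) = ((2*O - 3)*O)*O² = ((-3 + 2*O)*O)*O² = (O*(-3 + 2*O))*O² = O³*(-3 + 2*O))
(v(-7) + (7 - 6)²)*85 = ((-7)³*(-3 + 2*(-7)) + (7 - 6)²)*85 = (-343*(-3 - 14) + 1²)*85 = (-343*(-17) + 1)*85 = (5831 + 1)*85 = 5832*85 = 495720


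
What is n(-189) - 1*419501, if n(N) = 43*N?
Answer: -427628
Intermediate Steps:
n(-189) - 1*419501 = 43*(-189) - 1*419501 = -8127 - 419501 = -427628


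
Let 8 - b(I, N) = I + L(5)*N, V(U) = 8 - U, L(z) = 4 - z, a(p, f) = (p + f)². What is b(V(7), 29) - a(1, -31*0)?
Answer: 35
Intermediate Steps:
a(p, f) = (f + p)²
b(I, N) = 8 + N - I (b(I, N) = 8 - (I + (4 - 1*5)*N) = 8 - (I + (4 - 5)*N) = 8 - (I - N) = 8 + (N - I) = 8 + N - I)
b(V(7), 29) - a(1, -31*0) = (8 + 29 - (8 - 1*7)) - (-31*0 + 1)² = (8 + 29 - (8 - 7)) - (0 + 1)² = (8 + 29 - 1*1) - 1*1² = (8 + 29 - 1) - 1*1 = 36 - 1 = 35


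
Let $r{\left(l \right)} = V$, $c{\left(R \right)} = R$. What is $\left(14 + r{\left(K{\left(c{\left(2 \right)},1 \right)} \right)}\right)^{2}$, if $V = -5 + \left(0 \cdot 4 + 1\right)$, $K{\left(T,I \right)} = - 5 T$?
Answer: $100$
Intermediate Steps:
$V = -4$ ($V = -5 + \left(0 + 1\right) = -5 + 1 = -4$)
$r{\left(l \right)} = -4$
$\left(14 + r{\left(K{\left(c{\left(2 \right)},1 \right)} \right)}\right)^{2} = \left(14 - 4\right)^{2} = 10^{2} = 100$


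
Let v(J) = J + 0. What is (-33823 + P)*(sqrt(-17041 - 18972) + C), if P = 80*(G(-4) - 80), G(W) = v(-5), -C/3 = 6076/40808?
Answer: 185119011/10202 - 40623*I*sqrt(36013) ≈ 18145.0 - 7.7091e+6*I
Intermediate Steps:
C = -4557/10202 (C = -18228/40808 = -3*1519/10202 = -4557/10202 ≈ -0.44668)
v(J) = J
G(W) = -5
P = -6800 (P = 80*(-5 - 80) = 80*(-85) = -6800)
(-33823 + P)*(sqrt(-17041 - 18972) + C) = (-33823 - 6800)*(sqrt(-17041 - 18972) - 4557/10202) = -40623*(sqrt(-36013) - 4557/10202) = -40623*(I*sqrt(36013) - 4557/10202) = -40623*(-4557/10202 + I*sqrt(36013)) = 185119011/10202 - 40623*I*sqrt(36013)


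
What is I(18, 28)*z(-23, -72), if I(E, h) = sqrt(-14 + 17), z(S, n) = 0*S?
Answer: 0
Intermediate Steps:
z(S, n) = 0
I(E, h) = sqrt(3)
I(18, 28)*z(-23, -72) = sqrt(3)*0 = 0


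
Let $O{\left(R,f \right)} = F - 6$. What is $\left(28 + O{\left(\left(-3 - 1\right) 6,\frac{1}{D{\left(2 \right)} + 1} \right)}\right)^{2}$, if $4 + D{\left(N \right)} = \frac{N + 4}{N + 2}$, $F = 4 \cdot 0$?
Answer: $484$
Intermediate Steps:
$F = 0$
$D{\left(N \right)} = -4 + \frac{4 + N}{2 + N}$ ($D{\left(N \right)} = -4 + \frac{N + 4}{N + 2} = -4 + \frac{4 + N}{2 + N}$)
$O{\left(R,f \right)} = -6$ ($O{\left(R,f \right)} = 0 - 6 = -6$)
$\left(28 + O{\left(\left(-3 - 1\right) 6,\frac{1}{D{\left(2 \right)} + 1} \right)}\right)^{2} = \left(28 - 6\right)^{2} = 22^{2} = 484$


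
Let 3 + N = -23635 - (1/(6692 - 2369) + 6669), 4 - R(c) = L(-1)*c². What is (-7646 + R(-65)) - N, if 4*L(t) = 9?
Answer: 227541109/17292 ≈ 13159.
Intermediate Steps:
L(t) = 9/4 (L(t) = (¼)*9 = 9/4)
R(c) = 4 - 9*c²/4
N = -131017162/4323 (N = -3 + (-23635 - (1/(6692 - 2369) + 6669)) = -3 + (-23635 - (1/4323 + 6669)) = -3 + (-23635 - 1*28830088/4323) = -3 + (-23635 - 28830088/4323) = -3 - 131004193/4323 = -131017162/4323 ≈ -30307.)
(-7646 + R(-65)) - N = (-7646 + (4 - 9/4*(-65)²)) - 1*(-131017162/4323) = (-7646 + (4 - 9/4*4225)) + 131017162/4323 = (-7646 + (4 - 38025/4)) + 131017162/4323 = (-7646 - 38009/4) + 131017162/4323 = -68593/4 + 131017162/4323 = 227541109/17292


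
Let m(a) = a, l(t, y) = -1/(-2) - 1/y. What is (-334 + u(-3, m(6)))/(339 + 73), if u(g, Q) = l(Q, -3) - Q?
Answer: -2035/2472 ≈ -0.82322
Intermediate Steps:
l(t, y) = ½ - 1/y (l(t, y) = -1*(-½) - 1/y = ½ - 1/y)
u(g, Q) = ⅚ - Q (u(g, Q) = (½)*(-2 - 3)/(-3) - Q = (½)*(-⅓)*(-5) - Q = ⅚ - Q)
(-334 + u(-3, m(6)))/(339 + 73) = (-334 + (⅚ - 1*6))/(339 + 73) = (-334 + (⅚ - 6))/412 = (-334 - 31/6)*(1/412) = -2035/6*1/412 = -2035/2472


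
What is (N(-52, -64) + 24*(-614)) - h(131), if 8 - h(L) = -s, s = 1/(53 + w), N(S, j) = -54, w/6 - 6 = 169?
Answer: -16322195/1103 ≈ -14798.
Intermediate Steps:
w = 1050 (w = 36 + 6*169 = 36 + 1014 = 1050)
s = 1/1103 (s = 1/(53 + 1050) = 1/1103 ≈ 0.00090662)
h(L) = 8825/1103 (h(L) = 8 - (-1)/1103 = 8 - 1*(-1/1103) = 8 + 1/1103 = 8825/1103)
(N(-52, -64) + 24*(-614)) - h(131) = (-54 + 24*(-614)) - 1*8825/1103 = (-54 - 14736) - 8825/1103 = -14790 - 8825/1103 = -16322195/1103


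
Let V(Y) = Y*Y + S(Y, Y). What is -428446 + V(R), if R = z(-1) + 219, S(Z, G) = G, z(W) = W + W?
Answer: -381140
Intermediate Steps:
z(W) = 2*W
R = 217 (R = 2*(-1) + 219 = -2 + 219 = 217)
V(Y) = Y + Y² (V(Y) = Y*Y + Y = Y² + Y = Y + Y²)
-428446 + V(R) = -428446 + 217*(1 + 217) = -428446 + 217*218 = -428446 + 47306 = -381140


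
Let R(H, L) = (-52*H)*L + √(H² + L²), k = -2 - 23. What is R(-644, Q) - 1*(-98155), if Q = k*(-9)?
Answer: 7632955 + √465361 ≈ 7.6336e+6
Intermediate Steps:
k = -25
Q = 225 (Q = -25*(-9) = 225)
R(H, L) = √(H² + L²) - 52*H*L (R(H, L) = -52*H*L + √(H² + L²) = √(H² + L²) - 52*H*L)
R(-644, Q) - 1*(-98155) = (√((-644)² + 225²) - 52*(-644)*225) - 1*(-98155) = (√(414736 + 50625) + 7534800) + 98155 = (√465361 + 7534800) + 98155 = (7534800 + √465361) + 98155 = 7632955 + √465361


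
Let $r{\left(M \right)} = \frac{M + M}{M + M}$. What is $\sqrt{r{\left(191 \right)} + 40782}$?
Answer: $\sqrt{40783} \approx 201.95$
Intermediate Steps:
$r{\left(M \right)} = 1$ ($r{\left(M \right)} = \frac{2 M}{2 M} = 2 M \frac{1}{2 M} = 1$)
$\sqrt{r{\left(191 \right)} + 40782} = \sqrt{1 + 40782} = \sqrt{40783}$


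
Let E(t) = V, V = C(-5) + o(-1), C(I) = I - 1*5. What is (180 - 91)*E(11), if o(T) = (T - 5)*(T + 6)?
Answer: -3560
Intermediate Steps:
o(T) = (-5 + T)*(6 + T)
C(I) = -5 + I (C(I) = I - 5 = -5 + I)
V = -40 (V = (-5 - 5) + (-30 - 1 + (-1)²) = -10 + (-30 - 1 + 1) = -10 - 30 = -40)
E(t) = -40
(180 - 91)*E(11) = (180 - 91)*(-40) = 89*(-40) = -3560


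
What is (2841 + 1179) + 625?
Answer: 4645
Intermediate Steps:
(2841 + 1179) + 625 = 4020 + 625 = 4645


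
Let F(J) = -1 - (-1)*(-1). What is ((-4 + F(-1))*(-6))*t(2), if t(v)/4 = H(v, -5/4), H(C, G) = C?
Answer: 288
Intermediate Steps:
F(J) = -2 (F(J) = -1 - 1*1 = -1 - 1 = -2)
t(v) = 4*v
((-4 + F(-1))*(-6))*t(2) = ((-4 - 2)*(-6))*(4*2) = -6*(-6)*8 = 36*8 = 288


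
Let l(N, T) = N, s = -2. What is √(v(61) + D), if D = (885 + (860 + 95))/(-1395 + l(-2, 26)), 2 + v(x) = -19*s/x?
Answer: 2*I*√4891200149/85217 ≈ 1.6414*I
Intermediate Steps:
v(x) = -2 + 38/x (v(x) = -2 - (-38)/x = -2 + 38/x)
D = -1840/1397 (D = (885 + (860 + 95))/(-1395 - 2) = (885 + 955)/(-1397) = 1840*(-1/1397) = -1840/1397 ≈ -1.3171)
√(v(61) + D) = √((-2 + 38/61) - 1840/1397) = √(-84/61 - 1840/1397) = √(-229588/85217) = 2*I*√4891200149/85217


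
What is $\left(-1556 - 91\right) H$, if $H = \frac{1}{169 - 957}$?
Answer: $\frac{1647}{788} \approx 2.0901$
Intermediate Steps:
$H = - \frac{1}{788}$ ($H = \frac{1}{-788} = - \frac{1}{788} \approx -0.001269$)
$\left(-1556 - 91\right) H = \left(-1556 - 91\right) \left(- \frac{1}{788}\right) = \left(-1647\right) \left(- \frac{1}{788}\right) = \frac{1647}{788}$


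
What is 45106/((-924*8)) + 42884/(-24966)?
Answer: -120259577/15379056 ≈ -7.8197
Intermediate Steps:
45106/((-924*8)) + 42884/(-24966) = 45106/(-7392) + 42884*(-1/24966) = 45106*(-1/7392) - 21442/12483 = -22553/3696 - 21442/12483 = -120259577/15379056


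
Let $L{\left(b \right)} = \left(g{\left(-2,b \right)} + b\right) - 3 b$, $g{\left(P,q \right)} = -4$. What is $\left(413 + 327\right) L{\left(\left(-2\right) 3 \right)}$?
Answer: $5920$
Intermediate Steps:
$L{\left(b \right)} = -4 - 2 b$ ($L{\left(b \right)} = \left(-4 + b\right) - 3 b = -4 - 2 b$)
$\left(413 + 327\right) L{\left(\left(-2\right) 3 \right)} = \left(413 + 327\right) \left(-4 - 2 \left(\left(-2\right) 3\right)\right) = 740 \left(-4 - -12\right) = 740 \left(-4 + 12\right) = 740 \cdot 8 = 5920$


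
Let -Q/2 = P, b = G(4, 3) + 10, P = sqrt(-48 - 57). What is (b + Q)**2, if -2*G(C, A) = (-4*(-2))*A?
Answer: -416 + 8*I*sqrt(105) ≈ -416.0 + 81.976*I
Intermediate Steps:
G(C, A) = -4*A (G(C, A) = -(-4*(-2))*A/2 = -4*A)
P = I*sqrt(105) (P = sqrt(-105) = I*sqrt(105) ≈ 10.247*I)
b = -2 (b = -4*3 + 10 = -12 + 10 = -2)
Q = -2*I*sqrt(105) ≈ -20.494*I
(b + Q)**2 = (-2 - 2*I*sqrt(105))**2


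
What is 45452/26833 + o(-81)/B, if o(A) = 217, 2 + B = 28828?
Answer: 188003159/110498294 ≈ 1.7014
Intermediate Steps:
B = 28826 (B = -2 + 28828 = 28826)
45452/26833 + o(-81)/B = 45452/26833 + 217/28826 = 45452*(1/26833) + 217*(1/28826) = 45452/26833 + 31/4118 = 188003159/110498294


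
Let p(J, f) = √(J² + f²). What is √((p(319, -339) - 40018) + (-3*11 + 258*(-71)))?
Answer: √(-58369 + √216682) ≈ 240.63*I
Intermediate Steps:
√((p(319, -339) - 40018) + (-3*11 + 258*(-71))) = √((√(319² + (-339)²) - 40018) + (-3*11 + 258*(-71))) = √((√(101761 + 114921) - 40018) + (-33 - 18318)) = √((√216682 - 40018) - 18351) = √((-40018 + √216682) - 18351) = √(-58369 + √216682)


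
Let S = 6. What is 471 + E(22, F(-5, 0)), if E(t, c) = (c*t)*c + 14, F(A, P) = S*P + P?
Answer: 485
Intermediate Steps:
F(A, P) = 7*P (F(A, P) = 6*P + P = 7*P)
E(t, c) = 14 + t*c² (E(t, c) = t*c² + 14 = 14 + t*c²)
471 + E(22, F(-5, 0)) = 471 + (14 + 22*(7*0)²) = 471 + (14 + 22*0²) = 471 + (14 + 22*0) = 471 + (14 + 0) = 471 + 14 = 485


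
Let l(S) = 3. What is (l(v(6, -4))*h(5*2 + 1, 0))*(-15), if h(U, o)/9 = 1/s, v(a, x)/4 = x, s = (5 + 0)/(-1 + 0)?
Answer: 81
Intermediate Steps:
s = -5 (s = 5/(-1) = 5*(-1) = -5)
v(a, x) = 4*x
h(U, o) = -9/5 (h(U, o) = 9/(-5) = 9*(-⅕) = -9/5)
(l(v(6, -4))*h(5*2 + 1, 0))*(-15) = (3*(-9/5))*(-15) = -27/5*(-15) = 81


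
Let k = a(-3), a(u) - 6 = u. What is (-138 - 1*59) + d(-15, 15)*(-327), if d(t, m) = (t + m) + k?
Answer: -1178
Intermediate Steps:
a(u) = 6 + u
k = 3 (k = 6 - 3 = 3)
d(t, m) = 3 + m + t (d(t, m) = (t + m) + 3 = (m + t) + 3 = 3 + m + t)
(-138 - 1*59) + d(-15, 15)*(-327) = (-138 - 1*59) + (3 + 15 - 15)*(-327) = (-138 - 59) + 3*(-327) = -197 - 981 = -1178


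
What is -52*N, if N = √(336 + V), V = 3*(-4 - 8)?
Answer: -520*√3 ≈ -900.67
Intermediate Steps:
V = -36 (V = 3*(-12) = -36)
N = 10*√3 (N = √(336 - 36) = √300 = 10*√3 ≈ 17.320)
-52*N = -520*√3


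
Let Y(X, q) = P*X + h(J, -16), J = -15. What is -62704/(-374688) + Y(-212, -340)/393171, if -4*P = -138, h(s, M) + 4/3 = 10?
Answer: 456586951/3069092826 ≈ 0.14877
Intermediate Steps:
h(s, M) = 26/3 (h(s, M) = -4/3 + 10 = 26/3)
P = 69/2 (P = -¼*(-138) = 69/2 ≈ 34.500)
Y(X, q) = 26/3 + 69*X/2 (Y(X, q) = 69*X/2 + 26/3 = 26/3 + 69*X/2)
-62704/(-374688) + Y(-212, -340)/393171 = -62704/(-374688) + (26/3 + (69/2)*(-212))/393171 = -62704*(-1/374688) + (26/3 - 7314)*(1/393171) = 3919/23418 - 21916/3*1/393171 = 3919/23418 - 21916/1179513 = 456586951/3069092826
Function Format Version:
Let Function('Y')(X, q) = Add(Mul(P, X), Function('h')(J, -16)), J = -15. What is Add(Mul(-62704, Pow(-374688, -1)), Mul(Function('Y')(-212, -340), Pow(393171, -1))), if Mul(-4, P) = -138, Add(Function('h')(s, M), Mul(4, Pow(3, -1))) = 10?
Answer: Rational(456586951, 3069092826) ≈ 0.14877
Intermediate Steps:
Function('h')(s, M) = Rational(26, 3) (Function('h')(s, M) = Add(Rational(-4, 3), 10) = Rational(26, 3))
P = Rational(69, 2) (P = Mul(Rational(-1, 4), -138) = Rational(69, 2) ≈ 34.500)
Function('Y')(X, q) = Add(Rational(26, 3), Mul(Rational(69, 2), X)) (Function('Y')(X, q) = Add(Mul(Rational(69, 2), X), Rational(26, 3)) = Add(Rational(26, 3), Mul(Rational(69, 2), X)))
Add(Mul(-62704, Pow(-374688, -1)), Mul(Function('Y')(-212, -340), Pow(393171, -1))) = Add(Mul(-62704, Pow(-374688, -1)), Mul(Add(Rational(26, 3), Mul(Rational(69, 2), -212)), Pow(393171, -1))) = Add(Mul(-62704, Rational(-1, 374688)), Mul(Add(Rational(26, 3), -7314), Rational(1, 393171))) = Add(Rational(3919, 23418), Mul(Rational(-21916, 3), Rational(1, 393171))) = Add(Rational(3919, 23418), Rational(-21916, 1179513)) = Rational(456586951, 3069092826)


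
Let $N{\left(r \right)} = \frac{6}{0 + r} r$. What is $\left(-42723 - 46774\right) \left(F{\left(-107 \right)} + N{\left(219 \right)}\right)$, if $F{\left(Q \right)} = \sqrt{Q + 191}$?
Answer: $-536982 - 178994 \sqrt{21} \approx -1.3572 \cdot 10^{6}$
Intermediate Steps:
$N{\left(r \right)} = 6$ ($N{\left(r \right)} = \frac{6}{r} r = 6$)
$F{\left(Q \right)} = \sqrt{191 + Q}$
$\left(-42723 - 46774\right) \left(F{\left(-107 \right)} + N{\left(219 \right)}\right) = \left(-42723 - 46774\right) \left(\sqrt{191 - 107} + 6\right) = - 89497 \left(\sqrt{84} + 6\right) = - 89497 \left(2 \sqrt{21} + 6\right) = - 89497 \left(6 + 2 \sqrt{21}\right) = -536982 - 178994 \sqrt{21}$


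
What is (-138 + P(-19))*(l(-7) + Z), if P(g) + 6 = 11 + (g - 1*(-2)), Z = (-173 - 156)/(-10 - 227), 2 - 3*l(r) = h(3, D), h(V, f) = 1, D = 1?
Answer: -20400/79 ≈ -258.23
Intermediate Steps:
l(r) = ⅓ (l(r) = ⅔ - ⅓*1 = ⅔ - ⅓ = ⅓)
Z = 329/237 (Z = -329/(-237) = -329*(-1/237) = 329/237 ≈ 1.3882)
P(g) = 7 + g (P(g) = -6 + (11 + (g - 1*(-2))) = -6 + (11 + (g + 2)) = -6 + (11 + (2 + g)) = -6 + (13 + g) = 7 + g)
(-138 + P(-19))*(l(-7) + Z) = (-138 + (7 - 19))*(⅓ + 329/237) = (-138 - 12)*(136/79) = -150*136/79 = -20400/79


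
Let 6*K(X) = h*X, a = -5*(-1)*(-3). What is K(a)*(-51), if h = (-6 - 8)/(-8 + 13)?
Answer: -357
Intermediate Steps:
h = -14/5 ≈ -2.8000
a = -15 (a = 5*(-3) = -15)
K(X) = -7*X/15 (K(X) = (-14*X/5)/6 = -7*X/15)
K(a)*(-51) = -7/15*(-15)*(-51) = 7*(-51) = -357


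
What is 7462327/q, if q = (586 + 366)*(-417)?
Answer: -7462327/396984 ≈ -18.798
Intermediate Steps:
q = -396984 (q = 952*(-417) = -396984)
7462327/q = 7462327/(-396984) = 7462327*(-1/396984) = -7462327/396984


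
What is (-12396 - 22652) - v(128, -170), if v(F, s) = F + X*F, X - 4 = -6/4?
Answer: -35496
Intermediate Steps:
X = 5/2 (X = 4 - 6/4 = 4 - 6*1/4 = 4 - 3/2 = 5/2 ≈ 2.5000)
v(F, s) = 7*F/2 (v(F, s) = F + 5*F/2 = 7*F/2)
(-12396 - 22652) - v(128, -170) = (-12396 - 22652) - 7*128/2 = -35048 - 1*448 = -35048 - 448 = -35496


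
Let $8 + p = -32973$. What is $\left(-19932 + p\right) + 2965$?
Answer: $-49948$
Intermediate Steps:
$p = -32981$ ($p = -8 - 32973 = -32981$)
$\left(-19932 + p\right) + 2965 = \left(-19932 - 32981\right) + 2965 = -52913 + 2965 = -49948$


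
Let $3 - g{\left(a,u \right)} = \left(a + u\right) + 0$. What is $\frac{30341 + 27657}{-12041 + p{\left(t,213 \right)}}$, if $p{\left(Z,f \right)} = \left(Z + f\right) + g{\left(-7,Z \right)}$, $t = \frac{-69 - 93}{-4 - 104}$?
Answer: $- \frac{28999}{5909} \approx -4.9076$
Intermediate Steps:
$g{\left(a,u \right)} = 3 - a - u$ ($g{\left(a,u \right)} = 3 - \left(\left(a + u\right) + 0\right) = 3 - \left(a + u\right) = 3 - a - u$)
$t = \frac{3}{2}$ ($t = - \frac{162}{-108} = \left(-162\right) \left(- \frac{1}{108}\right) = \frac{3}{2} \approx 1.5$)
$p{\left(Z,f \right)} = 10 + f$ ($p{\left(Z,f \right)} = \left(Z + f\right) - \left(-10 + Z\right) = 10 + f$)
$\frac{30341 + 27657}{-12041 + p{\left(t,213 \right)}} = \frac{30341 + 27657}{-12041 + \left(10 + 213\right)} = \frac{57998}{-12041 + 223} = \frac{57998}{-11818} = 57998 \left(- \frac{1}{11818}\right) = - \frac{28999}{5909}$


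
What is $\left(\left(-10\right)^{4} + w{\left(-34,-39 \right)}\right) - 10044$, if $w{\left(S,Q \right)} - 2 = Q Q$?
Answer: $1479$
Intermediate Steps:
$w{\left(S,Q \right)} = 2 + Q^{2}$ ($w{\left(S,Q \right)} = 2 + Q Q = 2 + Q^{2}$)
$\left(\left(-10\right)^{4} + w{\left(-34,-39 \right)}\right) - 10044 = \left(\left(-10\right)^{4} + \left(2 + \left(-39\right)^{2}\right)\right) - 10044 = \left(10000 + \left(2 + 1521\right)\right) - 10044 = \left(10000 + 1523\right) - 10044 = 11523 - 10044 = 1479$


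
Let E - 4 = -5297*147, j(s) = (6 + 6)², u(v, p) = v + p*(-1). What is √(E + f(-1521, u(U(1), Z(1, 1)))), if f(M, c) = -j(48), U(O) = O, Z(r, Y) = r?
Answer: I*√778799 ≈ 882.5*I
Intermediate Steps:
u(v, p) = v - p
j(s) = 144 (j(s) = 12² = 144)
E = -778655 (E = 4 - 5297*147 = 4 - 778659 = -778655)
f(M, c) = -144 (f(M, c) = -1*144 = -144)
√(E + f(-1521, u(U(1), Z(1, 1)))) = √(-778655 - 144) = √(-778799) = I*√778799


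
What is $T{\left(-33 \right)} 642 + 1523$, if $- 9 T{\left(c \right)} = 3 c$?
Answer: $8585$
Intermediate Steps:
$T{\left(c \right)} = - \frac{c}{3}$ ($T{\left(c \right)} = - \frac{3 c}{9} = - \frac{c}{3}$)
$T{\left(-33 \right)} 642 + 1523 = \left(- \frac{1}{3}\right) \left(-33\right) 642 + 1523 = 11 \cdot 642 + 1523 = 7062 + 1523 = 8585$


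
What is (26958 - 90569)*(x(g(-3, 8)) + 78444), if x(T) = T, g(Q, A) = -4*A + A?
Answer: -4988374620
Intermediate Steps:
g(Q, A) = -3*A
(26958 - 90569)*(x(g(-3, 8)) + 78444) = (26958 - 90569)*(-3*8 + 78444) = -63611*(-24 + 78444) = -63611*78420 = -4988374620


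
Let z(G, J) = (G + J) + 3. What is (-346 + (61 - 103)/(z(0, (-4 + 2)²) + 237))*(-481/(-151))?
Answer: -20314073/18422 ≈ -1102.7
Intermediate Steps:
z(G, J) = 3 + G + J
(-346 + (61 - 103)/(z(0, (-4 + 2)²) + 237))*(-481/(-151)) = (-346 + (61 - 103)/((3 + 0 + (-4 + 2)²) + 237))*(-481/(-151)) = (-346 - 42/((3 + 0 + (-2)²) + 237))*(-481*(-1/151)) = (-346 - 42/((3 + 0 + 4) + 237))*(481/151) = (-346 - 42/(7 + 237))*(481/151) = (-346 - 42/244)*(481/151) = (-346 - 42*1/244)*(481/151) = (-346 - 21/122)*(481/151) = -42233/122*481/151 = -20314073/18422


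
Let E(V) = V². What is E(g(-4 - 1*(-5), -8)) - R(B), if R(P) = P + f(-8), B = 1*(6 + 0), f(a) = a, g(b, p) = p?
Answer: 66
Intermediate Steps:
B = 6 (B = 1*6 = 6)
R(P) = -8 + P (R(P) = P - 8 = -8 + P)
E(g(-4 - 1*(-5), -8)) - R(B) = (-8)² - (-8 + 6) = 64 - 1*(-2) = 64 + 2 = 66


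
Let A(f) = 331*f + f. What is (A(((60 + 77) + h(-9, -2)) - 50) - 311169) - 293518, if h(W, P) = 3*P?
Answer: -577795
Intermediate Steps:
A(f) = 332*f
(A(((60 + 77) + h(-9, -2)) - 50) - 311169) - 293518 = (332*(((60 + 77) + 3*(-2)) - 50) - 311169) - 293518 = (332*((137 - 6) - 50) - 311169) - 293518 = (332*(131 - 50) - 311169) - 293518 = (332*81 - 311169) - 293518 = (26892 - 311169) - 293518 = -284277 - 293518 = -577795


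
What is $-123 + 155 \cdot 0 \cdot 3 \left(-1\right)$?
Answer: $-123$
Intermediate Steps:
$-123 + 155 \cdot 0 \cdot 3 \left(-1\right) = -123 + 155 \cdot 0 \left(-1\right) = -123 + 155 \cdot 0 = -123 + 0 = -123$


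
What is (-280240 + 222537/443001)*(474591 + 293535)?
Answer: -31786686839831526/147667 ≈ -2.1526e+11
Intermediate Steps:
(-280240 + 222537/443001)*(474591 + 293535) = (-280240 + 222537*(1/443001))*768126 = (-280240 + 74179/147667)*768126 = -41382125901/147667*768126 = -31786686839831526/147667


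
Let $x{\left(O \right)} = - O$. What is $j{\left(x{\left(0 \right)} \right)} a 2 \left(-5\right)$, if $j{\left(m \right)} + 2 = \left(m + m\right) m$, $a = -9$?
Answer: $-180$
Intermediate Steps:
$j{\left(m \right)} = -2 + 2 m^{2}$ ($j{\left(m \right)} = -2 + \left(m + m\right) m = -2 + 2 m m = -2 + 2 m^{2}$)
$j{\left(x{\left(0 \right)} \right)} a 2 \left(-5\right) = \left(-2 + 2 \left(\left(-1\right) 0\right)^{2}\right) \left(-9\right) 2 \left(-5\right) = \left(-2 + 2 \cdot 0^{2}\right) \left(-9\right) \left(-10\right) = \left(-2 + 2 \cdot 0\right) \left(-9\right) \left(-10\right) = \left(-2 + 0\right) \left(-9\right) \left(-10\right) = \left(-2\right) \left(-9\right) \left(-10\right) = 18 \left(-10\right) = -180$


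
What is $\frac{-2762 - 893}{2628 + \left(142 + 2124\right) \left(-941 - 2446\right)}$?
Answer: $\frac{3655}{7672314} \approx 0.00047639$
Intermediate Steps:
$\frac{-2762 - 893}{2628 + \left(142 + 2124\right) \left(-941 - 2446\right)} = - \frac{3655}{2628 + 2266 \left(-3387\right)} = - \frac{3655}{2628 - 7674942} = - \frac{3655}{-7672314} = \left(-3655\right) \left(- \frac{1}{7672314}\right) = \frac{3655}{7672314}$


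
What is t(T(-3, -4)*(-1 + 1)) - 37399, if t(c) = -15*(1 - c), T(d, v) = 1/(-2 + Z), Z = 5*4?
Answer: -37414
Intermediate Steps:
Z = 20
T(d, v) = 1/18 (T(d, v) = 1/(-2 + 20) = 1/18)
t(c) = -15 + 15*c
t(T(-3, -4)*(-1 + 1)) - 37399 = (-15 + 15*((-1 + 1)/18)) - 37399 = (-15 + 15*((1/18)*0)) - 37399 = (-15 + 15*0) - 37399 = (-15 + 0) - 37399 = -15 - 37399 = -37414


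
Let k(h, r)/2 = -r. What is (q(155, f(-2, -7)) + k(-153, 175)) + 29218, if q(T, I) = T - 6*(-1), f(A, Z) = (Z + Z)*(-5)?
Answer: 29029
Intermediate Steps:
k(h, r) = -2*r (k(h, r) = 2*(-r) = -2*r)
f(A, Z) = -10*Z (f(A, Z) = (2*Z)*(-5) = -10*Z)
q(T, I) = 6 + T (q(T, I) = T + 6 = 6 + T)
(q(155, f(-2, -7)) + k(-153, 175)) + 29218 = ((6 + 155) - 2*175) + 29218 = (161 - 350) + 29218 = -189 + 29218 = 29029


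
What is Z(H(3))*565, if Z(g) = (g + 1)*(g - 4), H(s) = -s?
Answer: 7910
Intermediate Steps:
Z(g) = (1 + g)*(-4 + g)
Z(H(3))*565 = (-4 + (-1*3)² - (-3)*3)*565 = (-4 + (-3)² - 3*(-3))*565 = (-4 + 9 + 9)*565 = 14*565 = 7910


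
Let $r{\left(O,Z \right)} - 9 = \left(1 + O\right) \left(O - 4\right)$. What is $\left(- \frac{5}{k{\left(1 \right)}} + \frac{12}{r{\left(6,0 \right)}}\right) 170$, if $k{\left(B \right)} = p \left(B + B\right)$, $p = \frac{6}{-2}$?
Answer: $\frac{15895}{69} \approx 230.36$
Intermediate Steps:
$p = -3$ ($p = 6 \left(- \frac{1}{2}\right) = -3$)
$k{\left(B \right)} = - 6 B$ ($k{\left(B \right)} = - 3 \left(B + B\right) = - 3 \cdot 2 B = - 6 B$)
$r{\left(O,Z \right)} = 9 + \left(1 + O\right) \left(-4 + O\right)$ ($r{\left(O,Z \right)} = 9 + \left(1 + O\right) \left(O - 4\right) = 9 + \left(1 + O\right) \left(-4 + O\right)$)
$\left(- \frac{5}{k{\left(1 \right)}} + \frac{12}{r{\left(6,0 \right)}}\right) 170 = \left(- \frac{5}{\left(-6\right) 1} + \frac{12}{5 + 6^{2} - 18}\right) 170 = \left(- \frac{5}{-6} + \frac{12}{5 + 36 - 18}\right) 170 = \left(\left(-5\right) \left(- \frac{1}{6}\right) + \frac{12}{23}\right) 170 = \left(\frac{5}{6} + 12 \cdot \frac{1}{23}\right) 170 = \left(\frac{5}{6} + \frac{12}{23}\right) 170 = \frac{187}{138} \cdot 170 = \frac{15895}{69}$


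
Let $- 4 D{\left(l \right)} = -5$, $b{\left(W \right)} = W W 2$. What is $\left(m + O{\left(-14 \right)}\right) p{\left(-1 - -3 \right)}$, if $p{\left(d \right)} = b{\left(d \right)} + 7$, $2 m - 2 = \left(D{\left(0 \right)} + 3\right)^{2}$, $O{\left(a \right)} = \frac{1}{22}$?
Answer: $\frac{53205}{352} \approx 151.15$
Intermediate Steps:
$b{\left(W \right)} = 2 W^{2}$ ($b{\left(W \right)} = W^{2} \cdot 2 = 2 W^{2}$)
$D{\left(l \right)} = \frac{5}{4}$ ($D{\left(l \right)} = \left(- \frac{1}{4}\right) \left(-5\right) = \frac{5}{4}$)
$O{\left(a \right)} = \frac{1}{22}$
$m = \frac{321}{32}$ ($m = 1 + \frac{\left(\frac{5}{4} + 3\right)^{2}}{2} = 1 + \frac{\left(\frac{17}{4}\right)^{2}}{2} = 1 + \frac{1}{2} \cdot \frac{289}{16} = 1 + \frac{289}{32} = \frac{321}{32} \approx 10.031$)
$p{\left(d \right)} = 7 + 2 d^{2}$ ($p{\left(d \right)} = 2 d^{2} + 7 = 7 + 2 d^{2}$)
$\left(m + O{\left(-14 \right)}\right) p{\left(-1 - -3 \right)} = \left(\frac{321}{32} + \frac{1}{22}\right) \left(7 + 2 \left(-1 - -3\right)^{2}\right) = \frac{3547 \left(7 + 2 \left(-1 + 3\right)^{2}\right)}{352} = \frac{3547 \left(7 + 2 \cdot 2^{2}\right)}{352} = \frac{3547 \left(7 + 2 \cdot 4\right)}{352} = \frac{3547 \left(7 + 8\right)}{352} = \frac{3547}{352} \cdot 15 = \frac{53205}{352}$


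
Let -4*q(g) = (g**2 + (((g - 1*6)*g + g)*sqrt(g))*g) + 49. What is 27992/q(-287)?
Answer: -47082544/847069672373757 - 13739929184*I*sqrt(287)/847069672373757 ≈ -5.5583e-8 - 0.00027479*I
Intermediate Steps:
q(g) = -49/4 - g**2/4 - g**(3/2)*(g + g*(-6 + g))/4 (q(g) = -((g**2 + (((g - 1*6)*g + g)*sqrt(g))*g) + 49)/4 = -((g**2 + (((g - 6)*g + g)*sqrt(g))*g) + 49)/4 = -((g**2 + (((-6 + g)*g + g)*sqrt(g))*g) + 49)/4 = -((g**2 + ((g*(-6 + g) + g)*sqrt(g))*g) + 49)/4 = -((g**2 + ((g + g*(-6 + g))*sqrt(g))*g) + 49)/4 = -((g**2 + (sqrt(g)*(g + g*(-6 + g)))*g) + 49)/4 = -((g**2 + g**(3/2)*(g + g*(-6 + g))) + 49)/4 = -(49 + g**2 + g**(3/2)*(g + g*(-6 + g)))/4 = -49/4 - g**2/4 - g**(3/2)*(g + g*(-6 + g))/4)
27992/q(-287) = 27992/(-49/4 - 1/4*(-287)**2 - (-23639903)*I*sqrt(287)/4 + 5*(-287)**(5/2)/4) = 27992/(-49/4 - 1/4*82369 - (-23639903)*I*sqrt(287)/4 + 5*(82369*I*sqrt(287))/4) = 27992/(-49/4 - 82369/4 + 23639903*I*sqrt(287)/4 + 411845*I*sqrt(287)/4) = 27992/(-41209/2 + 6012937*I*sqrt(287))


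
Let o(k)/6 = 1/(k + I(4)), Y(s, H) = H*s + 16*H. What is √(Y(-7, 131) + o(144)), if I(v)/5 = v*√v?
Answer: √2494833/46 ≈ 34.337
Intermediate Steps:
I(v) = 5*v^(3/2) (I(v) = 5*(v*√v) = 5*v^(3/2))
Y(s, H) = 16*H + H*s
o(k) = 6/(40 + k) (o(k) = 6/(k + 5*4^(3/2)) = 6/(k + 5*8) = 6/(k + 40) = 6/(40 + k))
√(Y(-7, 131) + o(144)) = √(131*(16 - 7) + 6/(40 + 144)) = √(131*9 + 6/184) = √(1179 + 6*(1/184)) = √(1179 + 3/92) = √(108471/92) = √2494833/46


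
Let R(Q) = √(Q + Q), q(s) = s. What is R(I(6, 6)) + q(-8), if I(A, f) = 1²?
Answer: -8 + √2 ≈ -6.5858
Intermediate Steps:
I(A, f) = 1
R(Q) = √2*√Q (R(Q) = √(2*Q) = √2*√Q)
R(I(6, 6)) + q(-8) = √2*√1 - 8 = √2*1 - 8 = √2 - 8 = -8 + √2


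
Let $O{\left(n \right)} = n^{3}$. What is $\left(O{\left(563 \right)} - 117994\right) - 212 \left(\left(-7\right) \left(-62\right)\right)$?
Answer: $178243545$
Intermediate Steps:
$\left(O{\left(563 \right)} - 117994\right) - 212 \left(\left(-7\right) \left(-62\right)\right) = \left(563^{3} - 117994\right) - 212 \left(\left(-7\right) \left(-62\right)\right) = \left(178453547 - 117994\right) - 92008 = 178335553 - 92008 = 178243545$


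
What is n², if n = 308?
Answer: 94864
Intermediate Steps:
n² = 308² = 94864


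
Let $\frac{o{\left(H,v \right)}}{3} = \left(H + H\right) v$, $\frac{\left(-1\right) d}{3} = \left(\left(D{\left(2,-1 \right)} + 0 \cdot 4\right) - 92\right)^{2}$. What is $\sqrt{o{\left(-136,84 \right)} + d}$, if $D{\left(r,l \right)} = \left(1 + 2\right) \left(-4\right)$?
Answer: $8 i \sqrt{1578} \approx 317.79 i$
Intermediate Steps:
$D{\left(r,l \right)} = -12$ ($D{\left(r,l \right)} = 3 \left(-4\right) = -12$)
$d = -32448$ ($d = - 3 \left(\left(-12 + 0 \cdot 4\right) - 92\right)^{2} = - 3 \left(\left(-12 + 0\right) - 92\right)^{2} = - 3 \left(-12 - 92\right)^{2} = - 3 \left(-104\right)^{2} = \left(-3\right) 10816 = -32448$)
$o{\left(H,v \right)} = 6 H v$ ($o{\left(H,v \right)} = 3 \left(H + H\right) v = 3 \cdot 2 H v = 6 H v$)
$\sqrt{o{\left(-136,84 \right)} + d} = \sqrt{6 \left(-136\right) 84 - 32448} = \sqrt{-68544 - 32448} = \sqrt{-100992} = 8 i \sqrt{1578}$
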